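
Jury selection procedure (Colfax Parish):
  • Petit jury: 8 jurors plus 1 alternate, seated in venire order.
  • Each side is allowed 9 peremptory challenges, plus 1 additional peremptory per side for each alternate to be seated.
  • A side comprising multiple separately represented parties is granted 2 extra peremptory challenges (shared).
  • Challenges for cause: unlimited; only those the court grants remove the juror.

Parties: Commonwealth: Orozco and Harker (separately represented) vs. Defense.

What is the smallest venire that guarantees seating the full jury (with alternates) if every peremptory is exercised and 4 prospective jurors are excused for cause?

35

Seats to fill: 8 + 1 alternates = 9.
Peremptories — Commonwealth: 9 + 1×1 + 2 = 12; Defense: 9 + 1×1 = 10; total 22.
For-cause removals: 4.
Minimum venire: 9 + 22 + 4 = 35.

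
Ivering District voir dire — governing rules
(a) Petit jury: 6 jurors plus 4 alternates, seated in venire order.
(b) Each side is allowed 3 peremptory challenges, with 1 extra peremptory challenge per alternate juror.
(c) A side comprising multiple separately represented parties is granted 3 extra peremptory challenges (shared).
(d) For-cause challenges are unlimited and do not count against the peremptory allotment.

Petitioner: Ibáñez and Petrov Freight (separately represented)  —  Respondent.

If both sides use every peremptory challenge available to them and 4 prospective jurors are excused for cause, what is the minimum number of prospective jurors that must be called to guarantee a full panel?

31

Seats to fill: 6 + 4 alternates = 10.
Peremptories — Petitioner: 3 + 1×4 + 3 = 10; Respondent: 3 + 1×4 = 7; total 17.
For-cause removals: 4.
Minimum venire: 10 + 17 + 4 = 31.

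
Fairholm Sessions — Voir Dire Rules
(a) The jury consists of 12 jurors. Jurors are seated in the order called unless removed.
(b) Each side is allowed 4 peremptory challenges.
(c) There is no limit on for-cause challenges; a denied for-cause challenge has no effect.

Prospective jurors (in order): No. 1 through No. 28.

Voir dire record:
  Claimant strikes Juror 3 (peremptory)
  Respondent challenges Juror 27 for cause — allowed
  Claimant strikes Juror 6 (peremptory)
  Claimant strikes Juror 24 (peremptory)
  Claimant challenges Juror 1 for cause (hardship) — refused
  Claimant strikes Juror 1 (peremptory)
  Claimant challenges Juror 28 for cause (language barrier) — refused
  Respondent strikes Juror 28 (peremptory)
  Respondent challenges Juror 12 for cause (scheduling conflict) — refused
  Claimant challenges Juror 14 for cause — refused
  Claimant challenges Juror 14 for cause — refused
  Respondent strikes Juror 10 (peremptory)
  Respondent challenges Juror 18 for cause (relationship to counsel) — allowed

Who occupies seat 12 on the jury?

Removed: #1, #3, #6, #10, #18, #24, #27, #28. (#12, #14 stay — for-cause denied.)
Filling seats in venire order through position 12: #2, #4, #5, #7, #8, #9, #11, #12, #13, #14, #15, #16.
So seat 12 is #16.

16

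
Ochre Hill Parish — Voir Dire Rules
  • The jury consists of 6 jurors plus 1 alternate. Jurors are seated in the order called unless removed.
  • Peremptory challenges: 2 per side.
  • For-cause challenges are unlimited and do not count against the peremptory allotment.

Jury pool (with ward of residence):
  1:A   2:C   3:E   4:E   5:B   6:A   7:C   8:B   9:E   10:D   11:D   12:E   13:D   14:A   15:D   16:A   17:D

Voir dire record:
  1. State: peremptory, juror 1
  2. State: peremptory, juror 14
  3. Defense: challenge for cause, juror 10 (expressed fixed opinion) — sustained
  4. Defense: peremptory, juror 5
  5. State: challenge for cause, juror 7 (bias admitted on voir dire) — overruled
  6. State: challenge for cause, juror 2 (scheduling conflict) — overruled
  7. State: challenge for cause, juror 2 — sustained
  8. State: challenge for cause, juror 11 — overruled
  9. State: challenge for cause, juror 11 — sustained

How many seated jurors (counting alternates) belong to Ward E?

4

Removed: #1, #2, #5, #10, #11, #14.
Seated (7 incl. alternates): #3, #4, #6, #7, #8, #9, #12.
Of those, in Ward E: #3, #4, #9, #12 → 4.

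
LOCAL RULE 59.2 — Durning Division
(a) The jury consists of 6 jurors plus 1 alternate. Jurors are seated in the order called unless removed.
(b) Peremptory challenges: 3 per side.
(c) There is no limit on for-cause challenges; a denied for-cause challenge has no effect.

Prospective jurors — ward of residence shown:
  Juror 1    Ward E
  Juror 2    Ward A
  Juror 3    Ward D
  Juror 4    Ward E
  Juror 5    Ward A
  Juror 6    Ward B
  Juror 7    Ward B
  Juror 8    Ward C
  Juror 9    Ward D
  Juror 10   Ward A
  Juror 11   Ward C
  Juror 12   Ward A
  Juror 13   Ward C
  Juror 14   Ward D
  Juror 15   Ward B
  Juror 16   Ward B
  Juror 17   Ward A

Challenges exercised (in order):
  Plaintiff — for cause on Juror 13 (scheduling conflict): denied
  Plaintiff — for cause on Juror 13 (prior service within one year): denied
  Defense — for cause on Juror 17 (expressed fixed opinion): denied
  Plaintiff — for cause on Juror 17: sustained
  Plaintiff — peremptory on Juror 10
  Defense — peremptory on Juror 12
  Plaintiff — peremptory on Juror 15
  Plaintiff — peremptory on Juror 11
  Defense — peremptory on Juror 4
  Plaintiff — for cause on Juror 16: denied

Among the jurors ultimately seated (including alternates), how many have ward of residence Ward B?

2

Removed: #4, #10, #11, #12, #15, #17.
Seated (7 incl. alternates): #1, #2, #3, #5, #6, #7, #8.
Of those, in Ward B: #6, #7 → 2.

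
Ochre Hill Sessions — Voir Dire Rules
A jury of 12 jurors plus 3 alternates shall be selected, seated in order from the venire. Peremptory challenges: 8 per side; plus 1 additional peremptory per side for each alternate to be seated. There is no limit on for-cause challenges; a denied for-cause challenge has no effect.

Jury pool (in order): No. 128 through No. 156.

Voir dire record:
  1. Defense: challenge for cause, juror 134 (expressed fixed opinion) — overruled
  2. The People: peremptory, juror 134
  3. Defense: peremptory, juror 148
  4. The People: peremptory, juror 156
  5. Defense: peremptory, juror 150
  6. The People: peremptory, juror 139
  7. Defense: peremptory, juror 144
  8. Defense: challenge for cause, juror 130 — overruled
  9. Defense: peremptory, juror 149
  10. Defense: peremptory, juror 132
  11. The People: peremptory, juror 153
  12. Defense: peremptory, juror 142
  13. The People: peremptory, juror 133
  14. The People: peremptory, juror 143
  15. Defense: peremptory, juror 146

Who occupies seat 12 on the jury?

Removed: #132, #133, #134, #139, #142, #143, #144, #146, #148, #149, #150, #153, #156. (#130 stays — for-cause denied.)
Seating in order: seats 1–12 → #128, #129, #130, #131, #135, #136, #137, #138, #140, #141, #145, #147; alternates → #151, #152, #154.
So seat 12 is #147.

147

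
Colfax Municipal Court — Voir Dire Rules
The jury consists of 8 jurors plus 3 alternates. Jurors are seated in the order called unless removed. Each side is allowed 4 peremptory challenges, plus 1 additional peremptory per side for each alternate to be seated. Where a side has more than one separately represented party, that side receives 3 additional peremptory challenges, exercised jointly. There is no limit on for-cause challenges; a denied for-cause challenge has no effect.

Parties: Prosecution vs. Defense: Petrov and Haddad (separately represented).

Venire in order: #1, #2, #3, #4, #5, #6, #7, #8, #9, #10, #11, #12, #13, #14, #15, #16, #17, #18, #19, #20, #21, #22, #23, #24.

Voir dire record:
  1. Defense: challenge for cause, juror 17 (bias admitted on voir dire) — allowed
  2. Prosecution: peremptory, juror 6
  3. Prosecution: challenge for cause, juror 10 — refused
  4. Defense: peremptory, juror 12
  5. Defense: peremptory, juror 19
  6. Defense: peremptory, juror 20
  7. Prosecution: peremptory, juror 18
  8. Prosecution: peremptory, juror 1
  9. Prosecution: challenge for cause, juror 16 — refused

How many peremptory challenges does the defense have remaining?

7

Defense allotment: 4 base + 1 × 3 alternates + 3 multi-party = 10.
Defense peremptories used: #12, #19, #20 — 3 (the for-cause on #17 doesn't count).
Remaining: 10 − 3 = 7.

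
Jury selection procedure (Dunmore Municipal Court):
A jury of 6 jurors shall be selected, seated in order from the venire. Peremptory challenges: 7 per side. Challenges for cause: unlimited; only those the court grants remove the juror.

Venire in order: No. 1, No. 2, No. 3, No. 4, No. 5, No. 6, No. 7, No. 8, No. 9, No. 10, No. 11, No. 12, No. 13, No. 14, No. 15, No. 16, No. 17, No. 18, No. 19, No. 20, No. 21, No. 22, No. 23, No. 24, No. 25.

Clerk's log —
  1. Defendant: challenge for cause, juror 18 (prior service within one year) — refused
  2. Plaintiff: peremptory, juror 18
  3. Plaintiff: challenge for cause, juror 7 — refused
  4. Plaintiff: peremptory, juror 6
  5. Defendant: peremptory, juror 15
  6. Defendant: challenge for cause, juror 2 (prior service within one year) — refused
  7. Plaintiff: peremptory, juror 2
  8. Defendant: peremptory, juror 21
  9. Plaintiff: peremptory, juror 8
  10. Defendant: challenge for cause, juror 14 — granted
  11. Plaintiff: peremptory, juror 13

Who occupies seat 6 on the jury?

Removed: #2, #6, #8, #13, #14, #15, #18, #21. (#7 stays — for-cause denied.)
Seating in order: seats 1–6 → #1, #3, #4, #5, #7, #9.
So seat 6 is #9.

9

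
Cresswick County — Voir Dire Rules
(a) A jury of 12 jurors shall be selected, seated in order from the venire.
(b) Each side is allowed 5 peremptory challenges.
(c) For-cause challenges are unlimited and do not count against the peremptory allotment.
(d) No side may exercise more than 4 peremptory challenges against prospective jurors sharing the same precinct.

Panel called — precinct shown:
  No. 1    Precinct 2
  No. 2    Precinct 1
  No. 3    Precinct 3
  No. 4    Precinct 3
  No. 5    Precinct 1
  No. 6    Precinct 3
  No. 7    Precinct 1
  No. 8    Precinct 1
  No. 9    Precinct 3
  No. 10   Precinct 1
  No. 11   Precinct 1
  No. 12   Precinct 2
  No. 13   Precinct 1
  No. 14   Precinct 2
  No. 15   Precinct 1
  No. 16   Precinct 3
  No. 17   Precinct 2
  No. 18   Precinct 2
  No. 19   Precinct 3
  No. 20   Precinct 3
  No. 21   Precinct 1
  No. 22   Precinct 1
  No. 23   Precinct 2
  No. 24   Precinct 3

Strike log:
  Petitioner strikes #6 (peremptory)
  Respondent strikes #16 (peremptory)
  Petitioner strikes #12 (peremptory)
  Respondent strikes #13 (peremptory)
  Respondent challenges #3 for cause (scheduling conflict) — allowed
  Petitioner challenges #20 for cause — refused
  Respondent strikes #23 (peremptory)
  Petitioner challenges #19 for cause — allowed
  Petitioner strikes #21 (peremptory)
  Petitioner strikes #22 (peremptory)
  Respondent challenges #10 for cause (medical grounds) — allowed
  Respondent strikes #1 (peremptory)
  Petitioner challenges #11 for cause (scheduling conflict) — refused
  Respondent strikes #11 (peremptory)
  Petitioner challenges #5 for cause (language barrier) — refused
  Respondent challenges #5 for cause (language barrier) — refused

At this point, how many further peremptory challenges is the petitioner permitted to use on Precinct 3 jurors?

1

Petitioner peremptories so far: #6, #12, #21, #22 — 4 of 5 used, 1 left overall.
Against Precinct 3: #6 — 1 used; per-precinct cap 4 leaves 3.
Binding limit: min(1, 3) = 1.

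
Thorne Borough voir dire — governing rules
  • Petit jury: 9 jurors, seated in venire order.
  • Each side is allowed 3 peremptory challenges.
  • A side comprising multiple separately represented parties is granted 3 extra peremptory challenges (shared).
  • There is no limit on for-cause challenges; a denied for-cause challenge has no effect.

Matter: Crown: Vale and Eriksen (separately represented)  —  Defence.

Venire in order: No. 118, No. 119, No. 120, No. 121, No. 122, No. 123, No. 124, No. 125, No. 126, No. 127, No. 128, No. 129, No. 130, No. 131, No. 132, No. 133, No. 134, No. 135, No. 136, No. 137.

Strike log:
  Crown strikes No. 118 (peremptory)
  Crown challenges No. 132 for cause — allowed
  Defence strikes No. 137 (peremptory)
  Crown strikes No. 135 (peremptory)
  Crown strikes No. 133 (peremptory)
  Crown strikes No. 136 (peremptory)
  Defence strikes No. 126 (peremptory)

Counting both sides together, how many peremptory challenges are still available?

3

Crown allotment: 3 base + 3 multi-party = 6. Defence allotment: 3.
Crown peremptories used: #118, #135, #133, #136 — 4 (the for-cause on #132 doesn't count).
Defence peremptories used: #137, #126 — 2.
Remaining: (6 − 4) + (3 − 2) = 3.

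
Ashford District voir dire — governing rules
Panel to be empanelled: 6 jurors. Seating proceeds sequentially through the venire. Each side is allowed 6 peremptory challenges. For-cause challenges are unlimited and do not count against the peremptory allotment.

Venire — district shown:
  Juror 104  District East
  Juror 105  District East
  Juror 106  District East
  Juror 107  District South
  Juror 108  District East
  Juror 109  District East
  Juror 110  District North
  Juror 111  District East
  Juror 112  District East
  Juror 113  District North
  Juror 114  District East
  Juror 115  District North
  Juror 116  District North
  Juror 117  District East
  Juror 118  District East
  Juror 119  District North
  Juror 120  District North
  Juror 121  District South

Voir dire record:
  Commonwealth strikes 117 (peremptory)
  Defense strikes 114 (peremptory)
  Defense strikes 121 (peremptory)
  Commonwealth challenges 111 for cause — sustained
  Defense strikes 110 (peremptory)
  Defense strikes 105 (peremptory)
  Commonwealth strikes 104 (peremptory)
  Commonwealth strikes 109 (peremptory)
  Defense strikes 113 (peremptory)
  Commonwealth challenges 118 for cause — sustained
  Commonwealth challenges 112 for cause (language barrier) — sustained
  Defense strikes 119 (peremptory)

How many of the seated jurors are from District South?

1

Removed: #104, #105, #109, #110, #111, #112, #113, #114, #117, #118, #119, #121.
Seated jurors 1–6: #106, #107, #108, #115, #116, #120.
Of those, in District South: #107 → 1.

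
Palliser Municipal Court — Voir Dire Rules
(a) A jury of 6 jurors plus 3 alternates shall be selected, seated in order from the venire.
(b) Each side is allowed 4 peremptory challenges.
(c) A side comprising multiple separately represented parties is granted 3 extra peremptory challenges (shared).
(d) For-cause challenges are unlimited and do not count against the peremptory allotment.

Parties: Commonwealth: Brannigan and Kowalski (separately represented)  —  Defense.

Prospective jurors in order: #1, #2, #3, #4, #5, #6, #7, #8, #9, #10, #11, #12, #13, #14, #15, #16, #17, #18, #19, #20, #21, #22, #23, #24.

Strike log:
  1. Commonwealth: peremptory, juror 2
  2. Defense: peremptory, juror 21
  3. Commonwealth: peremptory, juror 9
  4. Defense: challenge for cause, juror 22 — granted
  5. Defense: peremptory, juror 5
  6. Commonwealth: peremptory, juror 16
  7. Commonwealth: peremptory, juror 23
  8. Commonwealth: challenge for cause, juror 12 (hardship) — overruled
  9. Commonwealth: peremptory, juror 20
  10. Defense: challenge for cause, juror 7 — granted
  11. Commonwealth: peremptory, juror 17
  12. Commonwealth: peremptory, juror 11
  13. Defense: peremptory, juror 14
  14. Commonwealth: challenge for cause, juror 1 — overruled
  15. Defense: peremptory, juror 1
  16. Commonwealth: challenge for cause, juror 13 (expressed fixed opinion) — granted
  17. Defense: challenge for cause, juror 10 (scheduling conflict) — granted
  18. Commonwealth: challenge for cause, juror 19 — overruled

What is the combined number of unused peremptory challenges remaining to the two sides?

0

Commonwealth allotment: 4 base + 3 multi-party = 7. Defense allotment: 4.
Commonwealth peremptories used: #2, #9, #16, #23, #20, #17, #11 — 7 (for-cause on #12, #1, #13, #19 don't count).
Defense peremptories used: #21, #5, #14, #1 — 4 (for-cause on #22, #7, #10 don't count).
Remaining: (7 − 7) + (4 − 4) = 0.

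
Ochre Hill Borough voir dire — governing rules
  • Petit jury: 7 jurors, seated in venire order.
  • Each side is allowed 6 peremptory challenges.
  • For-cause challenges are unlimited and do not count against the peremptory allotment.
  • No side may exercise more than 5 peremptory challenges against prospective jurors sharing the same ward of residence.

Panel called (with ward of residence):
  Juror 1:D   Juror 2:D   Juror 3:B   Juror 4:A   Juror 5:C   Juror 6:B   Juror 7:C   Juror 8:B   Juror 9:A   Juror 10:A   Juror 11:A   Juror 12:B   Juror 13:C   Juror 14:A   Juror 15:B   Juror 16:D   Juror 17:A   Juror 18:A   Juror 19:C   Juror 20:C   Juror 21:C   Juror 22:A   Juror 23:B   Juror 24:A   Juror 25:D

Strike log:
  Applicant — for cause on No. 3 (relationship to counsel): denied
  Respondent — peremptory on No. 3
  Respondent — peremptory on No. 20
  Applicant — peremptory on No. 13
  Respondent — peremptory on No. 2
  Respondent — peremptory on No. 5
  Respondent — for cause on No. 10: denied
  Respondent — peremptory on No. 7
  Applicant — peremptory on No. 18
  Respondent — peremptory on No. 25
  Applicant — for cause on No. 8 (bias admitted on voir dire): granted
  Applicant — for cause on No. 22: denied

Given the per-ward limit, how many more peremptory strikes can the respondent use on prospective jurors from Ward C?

0

Respondent peremptories so far: #3, #20, #2, #5, #7, #25 — 6 of 6 used, 0 left overall.
Against Ward C: #20, #5, #7 — 3 used; per-ward cap 5 leaves 2.
Binding limit: min(0, 2) = 0.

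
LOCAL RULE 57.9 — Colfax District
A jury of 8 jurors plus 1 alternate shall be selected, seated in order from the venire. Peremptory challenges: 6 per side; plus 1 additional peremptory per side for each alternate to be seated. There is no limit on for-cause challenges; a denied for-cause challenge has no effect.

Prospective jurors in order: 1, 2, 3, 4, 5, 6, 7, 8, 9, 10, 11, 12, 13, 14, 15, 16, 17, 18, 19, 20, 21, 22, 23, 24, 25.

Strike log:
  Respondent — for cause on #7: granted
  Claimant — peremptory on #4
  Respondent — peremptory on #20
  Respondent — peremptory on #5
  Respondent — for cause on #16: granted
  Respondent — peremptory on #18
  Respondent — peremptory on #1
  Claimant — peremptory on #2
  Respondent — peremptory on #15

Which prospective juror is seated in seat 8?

Removed: #1, #2, #4, #5, #7, #15, #16, #18, #20.
Seating in order: seats 1–8 → #3, #6, #8, #9, #10, #11, #12, #13; alternates → #14.
So seat 8 is #13.

13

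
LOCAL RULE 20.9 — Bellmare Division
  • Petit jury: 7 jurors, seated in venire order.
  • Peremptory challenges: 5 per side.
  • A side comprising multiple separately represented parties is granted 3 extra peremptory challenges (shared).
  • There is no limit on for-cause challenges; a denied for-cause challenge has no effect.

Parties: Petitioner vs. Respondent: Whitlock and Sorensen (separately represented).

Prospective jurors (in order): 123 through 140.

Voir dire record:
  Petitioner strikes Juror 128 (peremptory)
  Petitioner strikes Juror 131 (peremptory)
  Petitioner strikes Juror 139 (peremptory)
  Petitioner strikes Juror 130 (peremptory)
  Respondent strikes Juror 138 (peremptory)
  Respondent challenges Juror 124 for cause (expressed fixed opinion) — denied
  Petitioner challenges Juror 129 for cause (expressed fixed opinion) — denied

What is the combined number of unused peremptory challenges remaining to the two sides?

Petitioner allotment: 5. Respondent allotment: 5 base + 3 multi-party = 8.
Petitioner peremptories used: #128, #131, #139, #130 — 4 (the for-cause on #129 doesn't count).
Respondent peremptories used: #138 — 1 (the for-cause on #124 doesn't count).
Remaining: (5 − 4) + (8 − 1) = 8.

8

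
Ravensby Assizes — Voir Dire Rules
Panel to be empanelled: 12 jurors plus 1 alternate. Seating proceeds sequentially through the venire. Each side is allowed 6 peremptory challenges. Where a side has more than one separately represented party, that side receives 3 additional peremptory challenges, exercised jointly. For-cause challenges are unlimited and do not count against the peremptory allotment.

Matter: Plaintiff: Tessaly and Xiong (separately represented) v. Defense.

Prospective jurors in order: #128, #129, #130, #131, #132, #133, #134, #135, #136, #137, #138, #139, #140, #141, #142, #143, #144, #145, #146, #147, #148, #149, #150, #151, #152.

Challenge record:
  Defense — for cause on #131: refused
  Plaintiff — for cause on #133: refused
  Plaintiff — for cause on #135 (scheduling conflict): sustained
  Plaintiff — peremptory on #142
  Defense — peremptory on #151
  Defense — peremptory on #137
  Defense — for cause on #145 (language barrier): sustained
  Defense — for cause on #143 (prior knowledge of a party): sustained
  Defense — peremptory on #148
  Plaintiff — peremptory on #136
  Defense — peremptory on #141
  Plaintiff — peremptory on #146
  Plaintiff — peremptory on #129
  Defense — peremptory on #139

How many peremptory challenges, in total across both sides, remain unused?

6

Plaintiff allotment: 6 base + 3 multi-party = 9. Defense allotment: 6.
Plaintiff peremptories used: #142, #136, #146, #129 — 4 (for-cause on #133, #135 don't count).
Defense peremptories used: #151, #137, #148, #141, #139 — 5 (for-cause on #131, #145, #143 don't count).
Remaining: (9 − 4) + (6 − 5) = 6.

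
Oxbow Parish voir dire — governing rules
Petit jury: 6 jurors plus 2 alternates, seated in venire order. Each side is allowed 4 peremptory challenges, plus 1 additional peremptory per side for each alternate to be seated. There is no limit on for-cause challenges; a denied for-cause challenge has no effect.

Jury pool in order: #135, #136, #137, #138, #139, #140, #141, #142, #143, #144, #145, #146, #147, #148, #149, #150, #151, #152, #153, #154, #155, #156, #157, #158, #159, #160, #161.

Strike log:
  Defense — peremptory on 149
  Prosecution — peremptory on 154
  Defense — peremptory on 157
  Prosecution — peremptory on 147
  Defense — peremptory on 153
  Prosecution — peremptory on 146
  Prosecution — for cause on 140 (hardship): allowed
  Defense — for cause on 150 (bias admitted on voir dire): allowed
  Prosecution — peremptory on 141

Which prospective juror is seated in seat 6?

142

Removed: #140, #141, #146, #147, #149, #150, #153, #154, #157.
Filling seats in venire order through position 6: #135, #136, #137, #138, #139, #142.
So seat 6 is #142.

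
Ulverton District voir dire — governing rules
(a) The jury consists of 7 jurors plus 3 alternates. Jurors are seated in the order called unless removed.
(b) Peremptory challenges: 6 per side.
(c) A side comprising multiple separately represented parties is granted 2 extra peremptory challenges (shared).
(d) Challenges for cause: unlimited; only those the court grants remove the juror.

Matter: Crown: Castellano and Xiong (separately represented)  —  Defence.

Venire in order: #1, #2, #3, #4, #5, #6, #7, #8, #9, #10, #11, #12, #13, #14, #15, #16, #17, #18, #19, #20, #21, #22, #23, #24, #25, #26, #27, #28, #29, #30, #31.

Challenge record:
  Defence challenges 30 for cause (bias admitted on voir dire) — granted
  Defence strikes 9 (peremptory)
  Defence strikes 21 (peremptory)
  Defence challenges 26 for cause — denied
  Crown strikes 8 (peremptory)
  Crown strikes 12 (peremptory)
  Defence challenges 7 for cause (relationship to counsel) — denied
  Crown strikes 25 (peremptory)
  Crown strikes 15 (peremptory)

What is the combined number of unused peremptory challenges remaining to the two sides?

Crown allotment: 6 base + 2 multi-party = 8. Defence allotment: 6.
Crown peremptories used: #8, #12, #25, #15 — 4.
Defence peremptories used: #9, #21 — 2 (for-cause on #30, #26, #7 don't count).
Remaining: (8 − 4) + (6 − 2) = 8.

8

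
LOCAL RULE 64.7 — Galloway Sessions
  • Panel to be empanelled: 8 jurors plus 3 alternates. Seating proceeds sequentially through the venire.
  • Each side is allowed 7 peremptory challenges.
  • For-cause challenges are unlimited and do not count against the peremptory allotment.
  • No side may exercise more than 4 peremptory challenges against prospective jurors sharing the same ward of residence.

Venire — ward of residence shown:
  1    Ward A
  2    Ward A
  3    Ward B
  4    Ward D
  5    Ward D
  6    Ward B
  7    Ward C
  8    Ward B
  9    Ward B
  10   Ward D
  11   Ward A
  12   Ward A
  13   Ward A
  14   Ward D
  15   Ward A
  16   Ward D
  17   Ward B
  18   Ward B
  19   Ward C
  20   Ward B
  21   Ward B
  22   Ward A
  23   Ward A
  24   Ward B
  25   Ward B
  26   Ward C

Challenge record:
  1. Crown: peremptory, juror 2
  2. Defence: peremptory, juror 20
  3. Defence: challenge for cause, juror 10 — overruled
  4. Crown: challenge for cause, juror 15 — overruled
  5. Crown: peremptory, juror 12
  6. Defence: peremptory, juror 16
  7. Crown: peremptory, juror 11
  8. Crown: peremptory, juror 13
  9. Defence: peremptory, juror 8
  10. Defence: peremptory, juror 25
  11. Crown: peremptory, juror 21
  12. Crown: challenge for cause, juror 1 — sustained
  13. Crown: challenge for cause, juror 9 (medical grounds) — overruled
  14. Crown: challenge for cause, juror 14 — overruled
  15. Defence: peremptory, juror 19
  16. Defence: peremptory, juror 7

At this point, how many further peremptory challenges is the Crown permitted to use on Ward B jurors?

Crown peremptories so far: #2, #12, #11, #13, #21 — 5 of 7 used, 2 left overall.
Against Ward B: #21 — 1 used; per-ward cap 4 leaves 3.
Binding limit: min(2, 3) = 2.

2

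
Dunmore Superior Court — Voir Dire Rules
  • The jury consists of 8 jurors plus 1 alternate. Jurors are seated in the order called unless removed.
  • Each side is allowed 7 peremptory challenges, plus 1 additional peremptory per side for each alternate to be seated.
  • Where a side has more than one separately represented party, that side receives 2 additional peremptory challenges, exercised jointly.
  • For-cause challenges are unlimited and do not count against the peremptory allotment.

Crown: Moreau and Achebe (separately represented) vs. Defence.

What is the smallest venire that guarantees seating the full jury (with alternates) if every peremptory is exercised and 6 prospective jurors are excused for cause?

33

Seats to fill: 8 + 1 alternates = 9.
Peremptories — Crown: 7 + 1×1 + 2 = 10; Defence: 7 + 1×1 = 8; total 18.
For-cause removals: 6.
Minimum venire: 9 + 18 + 6 = 33.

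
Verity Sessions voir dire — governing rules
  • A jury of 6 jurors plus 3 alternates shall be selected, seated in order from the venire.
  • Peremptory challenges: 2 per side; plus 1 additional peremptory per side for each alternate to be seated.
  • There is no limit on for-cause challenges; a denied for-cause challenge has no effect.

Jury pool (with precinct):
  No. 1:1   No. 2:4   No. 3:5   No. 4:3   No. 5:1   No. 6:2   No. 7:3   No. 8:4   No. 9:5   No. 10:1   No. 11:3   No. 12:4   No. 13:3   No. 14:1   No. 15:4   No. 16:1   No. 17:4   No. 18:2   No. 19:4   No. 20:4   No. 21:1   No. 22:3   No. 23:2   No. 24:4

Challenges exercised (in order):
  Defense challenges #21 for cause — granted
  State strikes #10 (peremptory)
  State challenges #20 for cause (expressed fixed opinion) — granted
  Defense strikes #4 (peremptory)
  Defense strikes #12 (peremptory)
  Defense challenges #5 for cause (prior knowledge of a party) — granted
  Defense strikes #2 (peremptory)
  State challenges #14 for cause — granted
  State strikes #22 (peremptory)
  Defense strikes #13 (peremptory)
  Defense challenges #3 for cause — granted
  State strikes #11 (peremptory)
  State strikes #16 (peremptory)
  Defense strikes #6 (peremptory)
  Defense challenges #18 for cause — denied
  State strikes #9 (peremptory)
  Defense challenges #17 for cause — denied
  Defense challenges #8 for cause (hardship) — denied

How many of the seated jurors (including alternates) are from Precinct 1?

1

Removed: #2, #3, #4, #5, #6, #9, #10, #11, #12, #13, #14, #16, #20, #21, #22.
Seated (9 incl. alternates): #1, #7, #8, #15, #17, #18, #19, #23, #24.
Of those, in Precinct 1: #1 → 1.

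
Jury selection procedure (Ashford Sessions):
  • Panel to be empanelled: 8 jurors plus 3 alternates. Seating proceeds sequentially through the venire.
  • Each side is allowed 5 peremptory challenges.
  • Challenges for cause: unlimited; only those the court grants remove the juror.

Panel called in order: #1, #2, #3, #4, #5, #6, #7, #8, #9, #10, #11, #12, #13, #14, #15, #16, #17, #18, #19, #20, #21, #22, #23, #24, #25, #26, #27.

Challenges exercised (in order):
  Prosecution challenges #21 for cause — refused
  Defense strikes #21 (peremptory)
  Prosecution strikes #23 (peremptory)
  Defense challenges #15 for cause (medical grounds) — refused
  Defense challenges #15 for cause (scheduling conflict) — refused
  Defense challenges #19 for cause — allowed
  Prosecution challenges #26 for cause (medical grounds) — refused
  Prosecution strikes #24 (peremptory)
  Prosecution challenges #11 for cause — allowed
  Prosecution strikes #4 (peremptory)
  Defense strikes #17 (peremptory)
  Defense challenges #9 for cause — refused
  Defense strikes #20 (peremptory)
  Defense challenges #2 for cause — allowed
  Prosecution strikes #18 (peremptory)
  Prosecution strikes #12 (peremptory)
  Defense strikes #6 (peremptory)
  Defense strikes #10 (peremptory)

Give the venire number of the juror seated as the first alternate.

Removed: #2, #4, #6, #10, #11, #12, #17, #18, #19, #20, #21, #23, #24. (#9, #15, #26 stay — for-cause denied.)
Seating in order: seats 1–8 → #1, #3, #5, #7, #8, #9, #13, #14; alternates → #15, #16, #22.
So alternate 1 is #15.

15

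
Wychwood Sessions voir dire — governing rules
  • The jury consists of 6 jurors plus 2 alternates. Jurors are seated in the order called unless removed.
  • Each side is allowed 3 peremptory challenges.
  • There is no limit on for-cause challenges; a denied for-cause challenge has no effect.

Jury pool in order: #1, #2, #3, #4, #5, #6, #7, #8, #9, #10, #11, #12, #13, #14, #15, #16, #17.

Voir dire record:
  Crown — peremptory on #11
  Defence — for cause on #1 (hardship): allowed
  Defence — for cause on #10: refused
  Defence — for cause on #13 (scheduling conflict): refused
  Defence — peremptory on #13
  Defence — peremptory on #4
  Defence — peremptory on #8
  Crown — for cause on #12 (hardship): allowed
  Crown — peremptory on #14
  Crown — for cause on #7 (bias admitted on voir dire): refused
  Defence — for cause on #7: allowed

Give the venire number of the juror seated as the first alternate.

Removed: #1, #4, #7, #8, #11, #12, #13, #14. (#10 stays — for-cause denied.)
Filling seats in venire order through position 7: #2, #3, #5, #6, #9, #10, #15.
So alternate 1 is #15.

15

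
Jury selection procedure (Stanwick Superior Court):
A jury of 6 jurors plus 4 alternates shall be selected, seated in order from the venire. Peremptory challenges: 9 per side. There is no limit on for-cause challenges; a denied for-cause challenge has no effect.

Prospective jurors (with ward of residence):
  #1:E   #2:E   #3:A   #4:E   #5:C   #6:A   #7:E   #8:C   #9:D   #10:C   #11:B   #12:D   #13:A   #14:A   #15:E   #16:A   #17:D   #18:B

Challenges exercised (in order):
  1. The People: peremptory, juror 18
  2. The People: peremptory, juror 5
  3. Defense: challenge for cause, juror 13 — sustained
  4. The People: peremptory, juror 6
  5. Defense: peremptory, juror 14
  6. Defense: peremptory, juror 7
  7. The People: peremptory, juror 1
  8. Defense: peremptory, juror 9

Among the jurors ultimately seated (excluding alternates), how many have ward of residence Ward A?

1

Removed: #1, #5, #6, #7, #9, #13, #14, #18.
Seated jurors 1–6: #2, #3, #4, #8, #10, #11 (alternates #12, #15, #16, #17 not counted).
Of those, in Ward A: #3 → 1.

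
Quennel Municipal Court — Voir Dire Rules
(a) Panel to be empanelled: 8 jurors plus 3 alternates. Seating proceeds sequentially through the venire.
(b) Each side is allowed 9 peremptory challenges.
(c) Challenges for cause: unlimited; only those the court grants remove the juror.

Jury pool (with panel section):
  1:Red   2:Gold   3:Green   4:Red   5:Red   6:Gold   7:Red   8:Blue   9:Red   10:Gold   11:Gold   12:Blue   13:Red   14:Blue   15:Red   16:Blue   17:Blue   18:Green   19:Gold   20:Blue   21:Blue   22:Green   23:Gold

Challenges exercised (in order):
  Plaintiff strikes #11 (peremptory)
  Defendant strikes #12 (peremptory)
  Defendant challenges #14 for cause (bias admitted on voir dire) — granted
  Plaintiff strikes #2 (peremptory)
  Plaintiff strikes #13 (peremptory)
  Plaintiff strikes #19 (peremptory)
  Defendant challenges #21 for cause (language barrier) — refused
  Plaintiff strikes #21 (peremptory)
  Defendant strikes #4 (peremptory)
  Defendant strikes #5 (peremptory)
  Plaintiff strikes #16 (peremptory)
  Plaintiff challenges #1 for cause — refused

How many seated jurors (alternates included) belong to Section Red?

4

Removed: #2, #4, #5, #11, #12, #13, #14, #16, #19, #21.
Seated (11 incl. alternates): #1, #3, #6, #7, #8, #9, #10, #15, #17, #18, #20.
Of those, in Section Red: #1, #7, #9, #15 → 4.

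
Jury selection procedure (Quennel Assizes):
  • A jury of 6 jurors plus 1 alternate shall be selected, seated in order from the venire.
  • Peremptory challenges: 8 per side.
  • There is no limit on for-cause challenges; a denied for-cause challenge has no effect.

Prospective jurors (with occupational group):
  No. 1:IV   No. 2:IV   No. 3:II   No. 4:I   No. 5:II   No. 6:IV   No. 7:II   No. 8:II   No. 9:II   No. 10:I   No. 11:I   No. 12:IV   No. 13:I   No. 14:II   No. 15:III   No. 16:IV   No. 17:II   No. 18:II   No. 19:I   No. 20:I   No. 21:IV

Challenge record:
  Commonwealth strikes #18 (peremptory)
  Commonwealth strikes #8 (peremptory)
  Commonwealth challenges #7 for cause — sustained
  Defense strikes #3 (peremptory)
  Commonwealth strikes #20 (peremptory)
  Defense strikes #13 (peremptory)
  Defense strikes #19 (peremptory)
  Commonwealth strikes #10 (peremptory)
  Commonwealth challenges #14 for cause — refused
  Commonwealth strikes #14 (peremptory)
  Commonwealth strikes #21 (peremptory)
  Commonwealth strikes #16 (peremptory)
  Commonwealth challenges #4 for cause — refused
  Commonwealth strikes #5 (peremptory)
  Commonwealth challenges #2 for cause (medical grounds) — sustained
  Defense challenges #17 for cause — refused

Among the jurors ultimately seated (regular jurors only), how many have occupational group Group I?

2

Removed: #2, #3, #5, #7, #8, #10, #13, #14, #16, #18, #19, #20, #21.
Seated jurors 1–6: #1, #4, #6, #9, #11, #12 (alternates #15 not counted).
Of those, in Group I: #4, #11 → 2.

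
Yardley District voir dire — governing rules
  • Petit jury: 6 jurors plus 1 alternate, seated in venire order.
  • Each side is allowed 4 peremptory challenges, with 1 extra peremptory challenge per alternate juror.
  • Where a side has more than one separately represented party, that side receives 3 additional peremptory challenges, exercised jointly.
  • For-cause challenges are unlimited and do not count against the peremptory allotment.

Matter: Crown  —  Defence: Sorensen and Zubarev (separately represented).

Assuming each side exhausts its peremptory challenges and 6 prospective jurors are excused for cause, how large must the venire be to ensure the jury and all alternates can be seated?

26

Seats to fill: 6 + 1 alternates = 7.
Peremptories — Crown: 4 + 1×1 = 5; Defence: 4 + 1×1 + 3 = 8; total 13.
For-cause removals: 6.
Minimum venire: 7 + 13 + 6 = 26.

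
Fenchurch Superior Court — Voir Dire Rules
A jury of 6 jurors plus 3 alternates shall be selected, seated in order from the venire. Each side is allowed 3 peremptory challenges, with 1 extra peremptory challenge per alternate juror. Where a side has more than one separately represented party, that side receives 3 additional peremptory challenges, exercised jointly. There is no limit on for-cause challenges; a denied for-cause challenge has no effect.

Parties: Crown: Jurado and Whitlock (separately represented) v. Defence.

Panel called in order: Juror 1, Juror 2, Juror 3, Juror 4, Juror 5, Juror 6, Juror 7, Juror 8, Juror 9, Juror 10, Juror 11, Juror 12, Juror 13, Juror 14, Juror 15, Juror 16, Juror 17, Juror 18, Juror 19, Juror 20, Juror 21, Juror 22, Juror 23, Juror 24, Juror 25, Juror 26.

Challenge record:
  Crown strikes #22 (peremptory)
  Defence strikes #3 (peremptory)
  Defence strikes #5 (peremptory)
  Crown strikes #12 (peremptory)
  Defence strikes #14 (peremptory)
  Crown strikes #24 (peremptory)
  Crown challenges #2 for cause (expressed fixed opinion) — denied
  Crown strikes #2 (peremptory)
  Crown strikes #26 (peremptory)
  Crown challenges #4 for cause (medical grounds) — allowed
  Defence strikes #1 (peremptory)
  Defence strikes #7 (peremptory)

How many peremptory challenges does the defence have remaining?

Defence allotment: 3 base + 1 × 3 alternates = 6.
Defence peremptories used: #3, #5, #14, #1, #7 — 5.
Remaining: 6 − 5 = 1.

1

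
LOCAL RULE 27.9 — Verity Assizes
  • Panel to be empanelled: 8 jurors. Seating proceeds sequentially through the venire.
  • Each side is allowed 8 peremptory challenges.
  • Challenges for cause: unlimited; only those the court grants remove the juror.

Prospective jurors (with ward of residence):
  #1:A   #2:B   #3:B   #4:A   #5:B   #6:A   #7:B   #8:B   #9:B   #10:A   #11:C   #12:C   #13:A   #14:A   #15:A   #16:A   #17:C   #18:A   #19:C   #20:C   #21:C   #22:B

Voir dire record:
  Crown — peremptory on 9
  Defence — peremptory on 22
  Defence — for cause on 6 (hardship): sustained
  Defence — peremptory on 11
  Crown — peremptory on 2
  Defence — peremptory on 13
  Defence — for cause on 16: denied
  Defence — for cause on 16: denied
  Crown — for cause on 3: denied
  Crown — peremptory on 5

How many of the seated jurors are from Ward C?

1

Removed: #2, #5, #6, #9, #11, #13, #22.
Seated jurors 1–8: #1, #3, #4, #7, #8, #10, #12, #14.
Of those, in Ward C: #12 → 1.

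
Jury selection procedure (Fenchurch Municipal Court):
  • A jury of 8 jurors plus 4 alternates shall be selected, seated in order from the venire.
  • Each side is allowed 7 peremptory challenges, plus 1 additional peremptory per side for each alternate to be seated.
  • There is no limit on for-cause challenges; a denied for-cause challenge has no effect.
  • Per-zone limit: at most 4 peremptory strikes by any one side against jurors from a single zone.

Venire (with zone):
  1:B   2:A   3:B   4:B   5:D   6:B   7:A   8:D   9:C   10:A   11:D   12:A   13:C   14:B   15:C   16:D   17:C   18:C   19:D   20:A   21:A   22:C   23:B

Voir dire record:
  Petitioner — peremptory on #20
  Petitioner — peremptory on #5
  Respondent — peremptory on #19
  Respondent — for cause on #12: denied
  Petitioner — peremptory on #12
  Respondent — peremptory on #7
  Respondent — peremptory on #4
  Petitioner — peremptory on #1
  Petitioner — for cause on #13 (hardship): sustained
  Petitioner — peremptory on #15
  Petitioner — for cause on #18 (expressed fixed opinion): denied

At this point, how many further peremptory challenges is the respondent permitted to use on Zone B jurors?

3

Respondent peremptories so far: #19, #7, #4 — 3 of 11 used, 8 left overall.
Against Zone B: #4 — 1 used; per-zone cap 4 leaves 3.
Binding limit: min(8, 3) = 3.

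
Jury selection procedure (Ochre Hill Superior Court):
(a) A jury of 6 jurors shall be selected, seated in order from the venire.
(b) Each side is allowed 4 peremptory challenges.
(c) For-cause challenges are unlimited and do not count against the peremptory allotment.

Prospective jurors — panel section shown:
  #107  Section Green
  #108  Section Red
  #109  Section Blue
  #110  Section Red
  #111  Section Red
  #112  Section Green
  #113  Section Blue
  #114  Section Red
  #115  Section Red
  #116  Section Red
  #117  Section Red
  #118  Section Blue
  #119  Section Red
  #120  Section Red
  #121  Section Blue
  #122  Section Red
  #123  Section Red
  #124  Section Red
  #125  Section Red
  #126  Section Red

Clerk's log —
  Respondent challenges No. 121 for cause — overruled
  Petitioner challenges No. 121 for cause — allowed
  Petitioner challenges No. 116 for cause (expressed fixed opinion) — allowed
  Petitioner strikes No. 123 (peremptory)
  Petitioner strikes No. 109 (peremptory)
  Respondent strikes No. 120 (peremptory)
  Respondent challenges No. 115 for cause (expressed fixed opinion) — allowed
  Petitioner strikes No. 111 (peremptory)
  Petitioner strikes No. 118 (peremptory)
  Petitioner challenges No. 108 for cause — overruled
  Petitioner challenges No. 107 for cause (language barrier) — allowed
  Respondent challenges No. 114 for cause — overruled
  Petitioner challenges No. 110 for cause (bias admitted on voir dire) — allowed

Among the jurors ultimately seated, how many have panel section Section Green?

Removed: #107, #109, #110, #111, #115, #116, #118, #120, #121, #123.
Seated jurors 1–6: #108, #112, #113, #114, #117, #119.
Of those, in Section Green: #112 → 1.

1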